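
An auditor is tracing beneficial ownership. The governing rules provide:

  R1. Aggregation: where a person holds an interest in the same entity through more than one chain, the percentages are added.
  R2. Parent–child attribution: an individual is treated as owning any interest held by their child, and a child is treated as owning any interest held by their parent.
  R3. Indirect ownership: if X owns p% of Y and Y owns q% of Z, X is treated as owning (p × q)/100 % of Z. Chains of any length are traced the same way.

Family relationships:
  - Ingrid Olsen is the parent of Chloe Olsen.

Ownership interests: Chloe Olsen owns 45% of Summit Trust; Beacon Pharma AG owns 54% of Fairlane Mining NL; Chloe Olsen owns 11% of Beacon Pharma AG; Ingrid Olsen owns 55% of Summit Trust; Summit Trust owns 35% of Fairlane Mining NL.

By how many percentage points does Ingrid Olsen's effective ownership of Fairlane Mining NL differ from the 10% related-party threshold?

30.94

By parent–child attribution (R2), Ingrid Olsen is treated as also owning Chloe Olsen's interest in Summit Trust, giving 55% + 45% = 100%.
By parent–child attribution (R2), Ingrid Olsen is treated as owning Chloe Olsen's 11% interest in Beacon Pharma AG.
Chain via Summit Trust (R3): 100% × 35% = 35% of Fairlane Mining NL.
Chain via Beacon Pharma AG (R3): 11% × 54% = 5.94% of Fairlane Mining NL.
Aggregating (R1): 35% + 5.94% = 40.94%.
40.94% exceeds the 10% threshold by 30.94 percentage points.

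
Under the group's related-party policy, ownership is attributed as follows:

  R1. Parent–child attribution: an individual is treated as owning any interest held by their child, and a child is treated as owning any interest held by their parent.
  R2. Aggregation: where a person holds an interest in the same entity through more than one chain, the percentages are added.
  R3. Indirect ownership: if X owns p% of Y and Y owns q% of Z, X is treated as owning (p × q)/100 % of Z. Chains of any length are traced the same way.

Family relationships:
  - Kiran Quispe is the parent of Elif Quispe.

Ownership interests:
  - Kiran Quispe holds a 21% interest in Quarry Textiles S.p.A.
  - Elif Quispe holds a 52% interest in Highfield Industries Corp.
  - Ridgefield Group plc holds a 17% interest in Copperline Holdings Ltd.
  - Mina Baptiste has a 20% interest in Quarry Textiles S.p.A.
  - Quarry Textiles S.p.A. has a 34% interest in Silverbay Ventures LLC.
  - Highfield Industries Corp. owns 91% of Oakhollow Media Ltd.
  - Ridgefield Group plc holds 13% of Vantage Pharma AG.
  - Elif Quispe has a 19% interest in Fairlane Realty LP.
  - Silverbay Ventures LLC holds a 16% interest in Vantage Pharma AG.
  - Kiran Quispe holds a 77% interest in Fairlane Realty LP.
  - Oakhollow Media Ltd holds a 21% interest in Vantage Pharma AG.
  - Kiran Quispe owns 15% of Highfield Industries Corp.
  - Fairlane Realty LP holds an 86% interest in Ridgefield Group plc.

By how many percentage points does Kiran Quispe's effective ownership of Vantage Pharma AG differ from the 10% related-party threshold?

By parent–child attribution (R1), Kiran Quispe is treated as also owning Elif Quispe's interest in Highfield Industries Corp, giving 15% + 52% = 67%.
By parent–child attribution (R1), Kiran Quispe is treated as also owning Elif Quispe's interest in Fairlane Realty LP, giving 77% + 19% = 96%.
Chain via Highfield Industries Corp. → Oakhollow Media Ltd (R3): 67% × 91% × 21% = 12.8037% of Vantage Pharma AG.
Chain via Quarry Textiles S.p.A. → Silverbay Ventures LLC (R3): 21% × 34% × 16% = 1.1424% of Vantage Pharma AG.
Chain via Fairlane Realty LP → Ridgefield Group plc (R3): 96% × 86% × 13% = 10.7328% of Vantage Pharma AG.
Aggregating (R2): 12.8037% + 1.1424% + 10.7328% = 24.6789%.
24.6789% exceeds the 10% threshold by 14.6789 percentage points.

14.6789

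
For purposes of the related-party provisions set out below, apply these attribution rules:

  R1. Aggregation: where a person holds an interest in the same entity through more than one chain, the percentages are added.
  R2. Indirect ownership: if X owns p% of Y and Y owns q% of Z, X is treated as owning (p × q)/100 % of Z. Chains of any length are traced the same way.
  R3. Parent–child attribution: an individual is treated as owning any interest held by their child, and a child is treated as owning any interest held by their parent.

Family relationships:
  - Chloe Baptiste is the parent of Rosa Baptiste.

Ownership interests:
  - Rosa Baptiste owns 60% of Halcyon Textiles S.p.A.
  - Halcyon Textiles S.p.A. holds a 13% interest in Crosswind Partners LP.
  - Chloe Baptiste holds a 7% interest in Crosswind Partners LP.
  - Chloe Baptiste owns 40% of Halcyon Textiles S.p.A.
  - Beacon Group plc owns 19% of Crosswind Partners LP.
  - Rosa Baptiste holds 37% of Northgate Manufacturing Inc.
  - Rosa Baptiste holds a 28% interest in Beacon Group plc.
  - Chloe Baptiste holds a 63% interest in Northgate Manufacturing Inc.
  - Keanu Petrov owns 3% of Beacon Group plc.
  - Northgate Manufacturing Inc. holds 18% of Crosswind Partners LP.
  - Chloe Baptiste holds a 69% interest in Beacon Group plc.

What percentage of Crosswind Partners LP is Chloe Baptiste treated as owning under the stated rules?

By parent–child attribution (R3), Chloe Baptiste is treated as also owning Rosa Baptiste's interest in Halcyon Textiles S.p.A, giving 40% + 60% = 100%.
By parent–child attribution (R3), Chloe Baptiste is treated as also owning Rosa Baptiste's interest in Northgate Manufacturing Inc, giving 63% + 37% = 100%.
By parent–child attribution (R3), Chloe Baptiste is treated as also owning Rosa Baptiste's interest in Beacon Group plc, giving 69% + 28% = 97%.
Chain via Halcyon Textiles S.p.A. (R2): 100% × 13% = 13% of Crosswind Partners LP.
Chain via Northgate Manufacturing Inc. (R2): 100% × 18% = 18% of Crosswind Partners LP.
Chain via Beacon Group plc (R2): 97% × 19% = 18.43% of Crosswind Partners LP.
Direct interest in Crosswind Partners LP: 7%.
Aggregating (R1): 13% + 18% + 18.43% + 7% = 56.43%.

56.43%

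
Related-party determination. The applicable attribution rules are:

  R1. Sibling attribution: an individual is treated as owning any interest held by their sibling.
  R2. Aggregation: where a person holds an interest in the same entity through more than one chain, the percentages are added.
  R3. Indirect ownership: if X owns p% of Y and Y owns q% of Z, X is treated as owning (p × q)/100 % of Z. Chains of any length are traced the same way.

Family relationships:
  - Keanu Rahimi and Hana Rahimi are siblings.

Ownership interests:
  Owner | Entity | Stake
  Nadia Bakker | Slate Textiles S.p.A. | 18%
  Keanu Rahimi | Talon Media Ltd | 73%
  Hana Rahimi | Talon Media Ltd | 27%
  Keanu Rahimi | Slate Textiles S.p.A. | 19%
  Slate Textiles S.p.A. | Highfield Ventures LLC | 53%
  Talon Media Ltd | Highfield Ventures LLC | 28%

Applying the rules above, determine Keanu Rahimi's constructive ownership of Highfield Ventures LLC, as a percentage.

By sibling attribution (R1), Keanu Rahimi is treated as also owning Hana Rahimi's interest in Talon Media Ltd, giving 73% + 27% = 100%.
Chain via Slate Textiles S.p.A. (R3): 19% × 53% = 10.07% of Highfield Ventures LLC.
Chain via Talon Media Ltd (R3): 100% × 28% = 28% of Highfield Ventures LLC.
Aggregating (R2): 10.07% + 28% = 38.07%.

38.07%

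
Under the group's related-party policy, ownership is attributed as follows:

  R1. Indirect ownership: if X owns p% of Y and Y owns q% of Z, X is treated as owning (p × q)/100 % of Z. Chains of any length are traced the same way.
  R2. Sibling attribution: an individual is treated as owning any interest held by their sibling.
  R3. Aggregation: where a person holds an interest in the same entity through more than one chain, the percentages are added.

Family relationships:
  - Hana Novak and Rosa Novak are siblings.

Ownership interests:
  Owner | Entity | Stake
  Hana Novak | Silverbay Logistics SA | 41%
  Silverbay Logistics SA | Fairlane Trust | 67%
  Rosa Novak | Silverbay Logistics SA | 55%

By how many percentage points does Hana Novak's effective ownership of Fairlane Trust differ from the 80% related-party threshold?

By sibling attribution (R2), Hana Novak is treated as also owning Rosa Novak's interest in Silverbay Logistics SA, giving 41% + 55% = 96%.
Chain via Silverbay Logistics SA (R1): 96% × 67% = 64.32% of Fairlane Trust.
64.32% falls short of the 80% threshold by 15.68 percentage points.

15.68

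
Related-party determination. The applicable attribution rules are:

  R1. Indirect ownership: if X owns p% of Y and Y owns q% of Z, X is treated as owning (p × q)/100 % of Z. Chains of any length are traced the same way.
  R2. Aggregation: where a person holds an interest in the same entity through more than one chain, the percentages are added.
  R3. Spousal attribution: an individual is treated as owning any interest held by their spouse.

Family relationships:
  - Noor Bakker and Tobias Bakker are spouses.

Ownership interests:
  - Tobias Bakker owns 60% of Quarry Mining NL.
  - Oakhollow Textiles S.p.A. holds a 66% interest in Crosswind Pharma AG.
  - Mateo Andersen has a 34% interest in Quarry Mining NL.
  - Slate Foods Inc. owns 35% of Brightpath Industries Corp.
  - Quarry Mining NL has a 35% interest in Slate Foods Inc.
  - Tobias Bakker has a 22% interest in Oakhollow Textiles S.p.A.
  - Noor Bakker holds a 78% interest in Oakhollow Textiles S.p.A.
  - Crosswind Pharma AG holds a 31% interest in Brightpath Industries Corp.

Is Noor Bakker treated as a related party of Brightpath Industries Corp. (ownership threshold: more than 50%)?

By spousal attribution (R3), Noor Bakker is treated as also owning Tobias Bakker's interest in Oakhollow Textiles S.p.A, giving 78% + 22% = 100%.
By spousal attribution (R3), Noor Bakker is treated as owning Tobias Bakker's 60% interest in Quarry Mining NL.
Chain via Oakhollow Textiles S.p.A. → Crosswind Pharma AG (R1): 100% × 66% × 31% = 20.46% of Brightpath Industries Corp.
Chain via Quarry Mining NL → Slate Foods Inc. (R1): 60% × 35% × 35% = 7.35% of Brightpath Industries Corp.
Aggregating (R2): 20.46% + 7.35% = 27.81%.
27.81% does not exceed the 50% threshold, so Noor is not a related party to Brightpath Industries Corp.

No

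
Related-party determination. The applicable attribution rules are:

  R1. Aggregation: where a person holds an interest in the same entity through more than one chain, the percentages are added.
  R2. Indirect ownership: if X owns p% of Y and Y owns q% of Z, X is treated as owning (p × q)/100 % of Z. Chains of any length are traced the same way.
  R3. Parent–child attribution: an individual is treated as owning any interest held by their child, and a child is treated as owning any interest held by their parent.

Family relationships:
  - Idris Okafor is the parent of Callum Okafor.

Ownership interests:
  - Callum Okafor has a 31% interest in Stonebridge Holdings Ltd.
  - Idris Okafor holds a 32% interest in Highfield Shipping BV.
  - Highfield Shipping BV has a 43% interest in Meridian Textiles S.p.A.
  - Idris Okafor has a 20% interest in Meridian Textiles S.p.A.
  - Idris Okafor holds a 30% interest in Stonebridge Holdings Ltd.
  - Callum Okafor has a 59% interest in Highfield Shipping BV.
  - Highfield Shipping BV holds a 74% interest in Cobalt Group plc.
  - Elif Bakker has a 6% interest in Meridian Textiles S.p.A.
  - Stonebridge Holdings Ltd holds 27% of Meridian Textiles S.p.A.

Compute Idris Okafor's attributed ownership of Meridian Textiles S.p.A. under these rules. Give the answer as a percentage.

By parent–child attribution (R3), Idris Okafor is treated as also owning Callum Okafor's interest in Highfield Shipping BV, giving 32% + 59% = 91%.
By parent–child attribution (R3), Idris Okafor is treated as also owning Callum Okafor's interest in Stonebridge Holdings Ltd, giving 30% + 31% = 61%.
Chain via Highfield Shipping BV (R2): 91% × 43% = 39.13% of Meridian Textiles S.p.A.
Chain via Stonebridge Holdings Ltd (R2): 61% × 27% = 16.47% of Meridian Textiles S.p.A.
Direct interest in Meridian Textiles S.p.A: 20%.
Aggregating (R1): 39.13% + 16.47% + 20% = 75.6%.

75.6%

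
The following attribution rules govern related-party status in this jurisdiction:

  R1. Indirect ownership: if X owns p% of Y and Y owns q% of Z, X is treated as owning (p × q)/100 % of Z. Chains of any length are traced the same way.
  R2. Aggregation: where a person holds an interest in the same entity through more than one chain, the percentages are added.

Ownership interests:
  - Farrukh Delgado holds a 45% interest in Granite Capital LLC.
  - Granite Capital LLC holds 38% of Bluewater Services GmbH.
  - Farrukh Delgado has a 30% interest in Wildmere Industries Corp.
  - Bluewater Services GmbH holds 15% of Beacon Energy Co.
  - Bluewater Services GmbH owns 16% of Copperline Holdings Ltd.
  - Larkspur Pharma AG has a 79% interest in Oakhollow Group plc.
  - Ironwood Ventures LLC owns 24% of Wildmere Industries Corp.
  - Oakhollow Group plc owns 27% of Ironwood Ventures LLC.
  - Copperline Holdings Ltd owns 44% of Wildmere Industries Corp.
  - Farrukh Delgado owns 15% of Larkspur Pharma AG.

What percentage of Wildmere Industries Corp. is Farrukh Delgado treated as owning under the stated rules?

Chain via Larkspur Pharma AG → Oakhollow Group plc → Ironwood Ventures LLC (R1): 15% × 79% × 27% × 24% = 0.76788% of Wildmere Industries Corp.
Chain via Granite Capital LLC → Bluewater Services GmbH → Copperline Holdings Ltd (R1): 45% × 38% × 16% × 44% = 1.20384% of Wildmere Industries Corp.
Direct interest in Wildmere Industries Corp: 30%.
Aggregating (R2): 0.76788% + 1.20384% + 30% = 31.97172%.

31.97172%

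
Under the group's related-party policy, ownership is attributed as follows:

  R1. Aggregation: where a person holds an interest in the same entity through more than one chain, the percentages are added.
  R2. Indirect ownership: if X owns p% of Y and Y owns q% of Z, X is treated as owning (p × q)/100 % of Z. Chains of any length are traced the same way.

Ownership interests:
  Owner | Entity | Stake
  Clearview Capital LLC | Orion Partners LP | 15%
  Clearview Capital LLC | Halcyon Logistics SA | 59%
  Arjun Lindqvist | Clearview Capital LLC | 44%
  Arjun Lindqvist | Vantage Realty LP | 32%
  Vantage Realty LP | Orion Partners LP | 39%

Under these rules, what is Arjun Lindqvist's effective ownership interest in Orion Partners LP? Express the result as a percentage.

19.08%

Chain via Clearview Capital LLC (R2): 44% × 15% = 6.6% of Orion Partners LP.
Chain via Vantage Realty LP (R2): 32% × 39% = 12.48% of Orion Partners LP.
Aggregating (R1): 6.6% + 12.48% = 19.08%.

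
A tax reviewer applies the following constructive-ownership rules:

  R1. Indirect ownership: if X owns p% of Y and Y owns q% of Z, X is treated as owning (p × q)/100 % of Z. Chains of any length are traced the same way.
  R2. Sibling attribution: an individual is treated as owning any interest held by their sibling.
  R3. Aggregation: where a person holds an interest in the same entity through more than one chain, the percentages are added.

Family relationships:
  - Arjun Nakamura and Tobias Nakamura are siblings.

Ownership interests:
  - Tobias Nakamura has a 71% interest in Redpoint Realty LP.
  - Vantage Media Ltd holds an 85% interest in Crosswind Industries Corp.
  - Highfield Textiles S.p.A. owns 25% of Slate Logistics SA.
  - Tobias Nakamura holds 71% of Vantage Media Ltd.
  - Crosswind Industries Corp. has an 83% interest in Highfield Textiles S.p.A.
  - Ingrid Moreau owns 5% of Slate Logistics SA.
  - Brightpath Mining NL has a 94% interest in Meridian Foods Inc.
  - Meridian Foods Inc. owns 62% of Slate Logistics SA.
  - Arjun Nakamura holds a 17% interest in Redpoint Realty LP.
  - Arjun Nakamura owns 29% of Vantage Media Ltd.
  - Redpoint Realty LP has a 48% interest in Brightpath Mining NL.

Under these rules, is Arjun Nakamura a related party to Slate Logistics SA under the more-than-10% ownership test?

Yes

By sibling attribution (R2), Arjun Nakamura is treated as also owning Tobias Nakamura's interest in Redpoint Realty LP, giving 17% + 71% = 88%.
By sibling attribution (R2), Arjun Nakamura is treated as also owning Tobias Nakamura's interest in Vantage Media Ltd, giving 29% + 71% = 100%.
Chain via Redpoint Realty LP → Brightpath Mining NL → Meridian Foods Inc. (R1): 88% × 48% × 94% × 62% = 24.617472% of Slate Logistics SA.
Chain via Vantage Media Ltd → Crosswind Industries Corp. → Highfield Textiles S.p.A. (R1): 100% × 85% × 83% × 25% = 17.6375% of Slate Logistics SA.
Aggregating (R3): 24.617472% + 17.6375% = 42.254972%.
42.254972% exceeds the 10% threshold, so Arjun is a related party to Slate Logistics SA.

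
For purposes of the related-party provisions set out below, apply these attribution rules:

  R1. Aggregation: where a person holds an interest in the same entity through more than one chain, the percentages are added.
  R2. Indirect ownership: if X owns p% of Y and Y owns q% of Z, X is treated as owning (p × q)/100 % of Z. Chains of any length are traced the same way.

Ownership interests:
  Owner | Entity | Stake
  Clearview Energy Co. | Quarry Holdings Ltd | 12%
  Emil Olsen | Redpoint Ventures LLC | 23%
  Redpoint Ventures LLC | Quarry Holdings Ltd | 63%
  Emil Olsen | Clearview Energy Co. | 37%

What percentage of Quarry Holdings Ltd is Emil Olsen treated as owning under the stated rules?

Chain via Redpoint Ventures LLC (R2): 23% × 63% = 14.49% of Quarry Holdings Ltd.
Chain via Clearview Energy Co. (R2): 37% × 12% = 4.44% of Quarry Holdings Ltd.
Aggregating (R1): 14.49% + 4.44% = 18.93%.

18.93%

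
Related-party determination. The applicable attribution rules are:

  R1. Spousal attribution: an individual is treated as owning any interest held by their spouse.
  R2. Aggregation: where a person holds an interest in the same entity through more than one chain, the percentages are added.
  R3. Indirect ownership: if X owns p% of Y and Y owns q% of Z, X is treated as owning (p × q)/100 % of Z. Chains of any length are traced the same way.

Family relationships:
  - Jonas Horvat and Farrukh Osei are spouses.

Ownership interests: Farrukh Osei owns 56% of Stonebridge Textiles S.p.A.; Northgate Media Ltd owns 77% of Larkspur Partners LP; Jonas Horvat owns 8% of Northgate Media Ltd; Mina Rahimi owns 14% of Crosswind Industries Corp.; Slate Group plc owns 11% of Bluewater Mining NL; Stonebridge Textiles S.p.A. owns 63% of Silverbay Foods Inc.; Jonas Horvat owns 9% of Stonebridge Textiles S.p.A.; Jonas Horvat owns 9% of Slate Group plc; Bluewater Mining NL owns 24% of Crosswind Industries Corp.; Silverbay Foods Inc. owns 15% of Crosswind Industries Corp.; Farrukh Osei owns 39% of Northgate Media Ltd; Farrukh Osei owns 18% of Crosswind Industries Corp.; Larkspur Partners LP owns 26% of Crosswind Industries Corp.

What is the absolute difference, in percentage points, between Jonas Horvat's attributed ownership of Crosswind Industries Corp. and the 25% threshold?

8.7895

By spousal attribution (R1), Jonas Horvat is treated as also owning Farrukh Osei's interest in Northgate Media Ltd, giving 8% + 39% = 47%.
By spousal attribution (R1), Jonas Horvat is treated as also owning Farrukh Osei's interest in Stonebridge Textiles S.p.A, giving 9% + 56% = 65%.
By spousal attribution (R1), Jonas Horvat is treated as owning Farrukh Osei's 18% interest in Crosswind Industries Corp.
Chain via Northgate Media Ltd → Larkspur Partners LP (R3): 47% × 77% × 26% = 9.4094% of Crosswind Industries Corp.
Chain via Stonebridge Textiles S.p.A. → Silverbay Foods Inc. (R3): 65% × 63% × 15% = 6.1425% of Crosswind Industries Corp.
Chain via Slate Group plc → Bluewater Mining NL (R3): 9% × 11% × 24% = 0.2376% of Crosswind Industries Corp.
Direct interest in Crosswind Industries Corp: 18%.
Aggregating (R2): 9.4094% + 6.1425% + 0.2376% + 18% = 33.7895%.
33.7895% exceeds the 25% threshold by 8.7895 percentage points.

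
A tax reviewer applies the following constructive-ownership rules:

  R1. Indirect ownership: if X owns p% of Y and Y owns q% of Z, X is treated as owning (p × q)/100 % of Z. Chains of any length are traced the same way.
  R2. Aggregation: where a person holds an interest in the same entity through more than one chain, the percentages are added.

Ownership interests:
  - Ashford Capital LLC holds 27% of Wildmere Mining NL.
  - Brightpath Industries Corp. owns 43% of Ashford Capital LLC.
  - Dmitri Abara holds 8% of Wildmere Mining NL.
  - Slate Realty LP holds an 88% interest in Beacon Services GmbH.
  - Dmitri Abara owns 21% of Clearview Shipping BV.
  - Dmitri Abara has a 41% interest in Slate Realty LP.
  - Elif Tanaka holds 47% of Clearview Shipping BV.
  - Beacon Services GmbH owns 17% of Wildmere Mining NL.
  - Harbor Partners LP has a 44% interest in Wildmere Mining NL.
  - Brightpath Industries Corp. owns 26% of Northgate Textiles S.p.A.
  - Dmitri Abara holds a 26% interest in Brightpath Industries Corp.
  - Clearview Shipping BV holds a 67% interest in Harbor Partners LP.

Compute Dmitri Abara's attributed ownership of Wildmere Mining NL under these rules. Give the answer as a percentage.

Chain via Clearview Shipping BV → Harbor Partners LP (R1): 21% × 67% × 44% = 6.1908% of Wildmere Mining NL.
Chain via Slate Realty LP → Beacon Services GmbH (R1): 41% × 88% × 17% = 6.1336% of Wildmere Mining NL.
Chain via Brightpath Industries Corp. → Ashford Capital LLC (R1): 26% × 43% × 27% = 3.0186% of Wildmere Mining NL.
Direct interest in Wildmere Mining NL: 8%.
Aggregating (R2): 6.1908% + 6.1336% + 3.0186% + 8% = 23.343%.

23.343%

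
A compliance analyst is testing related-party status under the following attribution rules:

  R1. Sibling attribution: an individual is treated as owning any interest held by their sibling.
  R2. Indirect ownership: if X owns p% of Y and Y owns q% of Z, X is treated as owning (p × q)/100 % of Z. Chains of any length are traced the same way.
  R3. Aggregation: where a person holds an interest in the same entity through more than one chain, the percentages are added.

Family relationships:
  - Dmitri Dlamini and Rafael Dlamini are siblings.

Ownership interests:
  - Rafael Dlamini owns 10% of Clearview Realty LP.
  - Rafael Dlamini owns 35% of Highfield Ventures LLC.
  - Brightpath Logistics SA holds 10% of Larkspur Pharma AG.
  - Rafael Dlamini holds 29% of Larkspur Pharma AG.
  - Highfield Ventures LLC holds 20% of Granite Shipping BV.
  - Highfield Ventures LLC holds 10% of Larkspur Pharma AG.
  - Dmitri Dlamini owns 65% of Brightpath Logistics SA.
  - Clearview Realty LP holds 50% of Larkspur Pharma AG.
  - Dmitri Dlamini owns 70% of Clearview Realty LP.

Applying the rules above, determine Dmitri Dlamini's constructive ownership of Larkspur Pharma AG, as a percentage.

By sibling attribution (R1), Dmitri Dlamini is treated as also owning Rafael Dlamini's interest in Clearview Realty LP, giving 70% + 10% = 80%.
By sibling attribution (R1), Dmitri Dlamini is treated as owning Rafael Dlamini's 35% interest in Highfield Ventures LLC.
By sibling attribution (R1), Dmitri Dlamini is treated as owning Rafael Dlamini's 29% interest in Larkspur Pharma AG.
Chain via Clearview Realty LP (R2): 80% × 50% = 40% of Larkspur Pharma AG.
Chain via Brightpath Logistics SA (R2): 65% × 10% = 6.5% of Larkspur Pharma AG.
Chain via Highfield Ventures LLC (R2): 35% × 10% = 3.5% of Larkspur Pharma AG.
Direct interest in Larkspur Pharma AG: 29%.
Aggregating (R3): 40% + 6.5% + 3.5% + 29% = 79%.

79%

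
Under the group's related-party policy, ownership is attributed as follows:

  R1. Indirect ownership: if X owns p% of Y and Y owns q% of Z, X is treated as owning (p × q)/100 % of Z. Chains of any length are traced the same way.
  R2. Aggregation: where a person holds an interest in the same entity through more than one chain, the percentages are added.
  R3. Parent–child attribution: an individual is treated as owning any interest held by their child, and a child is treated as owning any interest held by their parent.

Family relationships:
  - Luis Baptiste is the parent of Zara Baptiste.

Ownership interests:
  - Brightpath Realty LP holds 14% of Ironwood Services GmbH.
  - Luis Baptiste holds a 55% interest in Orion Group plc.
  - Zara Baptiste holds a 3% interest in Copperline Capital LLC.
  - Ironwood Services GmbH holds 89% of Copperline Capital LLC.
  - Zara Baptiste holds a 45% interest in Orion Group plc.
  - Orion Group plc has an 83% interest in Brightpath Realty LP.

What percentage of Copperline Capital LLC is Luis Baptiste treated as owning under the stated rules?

By parent–child attribution (R3), Luis Baptiste is treated as also owning Zara Baptiste's interest in Orion Group plc, giving 55% + 45% = 100%.
By parent–child attribution (R3), Luis Baptiste is treated as owning Zara Baptiste's 3% interest in Copperline Capital LLC.
Chain via Orion Group plc → Brightpath Realty LP → Ironwood Services GmbH (R1): 100% × 83% × 14% × 89% = 10.3418% of Copperline Capital LLC.
Direct interest in Copperline Capital LLC: 3%.
Aggregating (R2): 10.3418% + 3% = 13.3418%.

13.3418%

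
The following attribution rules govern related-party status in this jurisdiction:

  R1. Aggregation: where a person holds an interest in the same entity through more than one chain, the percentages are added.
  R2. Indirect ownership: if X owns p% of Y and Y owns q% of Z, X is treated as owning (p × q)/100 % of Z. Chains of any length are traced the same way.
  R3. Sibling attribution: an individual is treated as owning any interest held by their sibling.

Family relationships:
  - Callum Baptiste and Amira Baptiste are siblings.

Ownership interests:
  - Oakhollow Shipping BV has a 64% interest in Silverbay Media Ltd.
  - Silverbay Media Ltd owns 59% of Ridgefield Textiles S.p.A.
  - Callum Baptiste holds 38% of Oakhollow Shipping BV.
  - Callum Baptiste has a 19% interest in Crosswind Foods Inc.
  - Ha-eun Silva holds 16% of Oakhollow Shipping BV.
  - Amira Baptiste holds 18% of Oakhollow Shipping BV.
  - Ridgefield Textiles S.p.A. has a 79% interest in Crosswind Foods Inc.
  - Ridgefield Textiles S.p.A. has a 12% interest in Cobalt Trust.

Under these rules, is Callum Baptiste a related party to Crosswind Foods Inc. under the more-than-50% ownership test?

No

By sibling attribution (R3), Callum Baptiste is treated as also owning Amira Baptiste's interest in Oakhollow Shipping BV, giving 38% + 18% = 56%.
Chain via Oakhollow Shipping BV → Silverbay Media Ltd → Ridgefield Textiles S.p.A. (R2): 56% × 64% × 59% × 79% = 16.705024% of Crosswind Foods Inc.
Direct interest in Crosswind Foods Inc: 19%.
Aggregating (R1): 16.705024% + 19% = 35.705024%.
35.705024% does not exceed the 50% threshold, so Callum is not a related party to Crosswind Foods Inc.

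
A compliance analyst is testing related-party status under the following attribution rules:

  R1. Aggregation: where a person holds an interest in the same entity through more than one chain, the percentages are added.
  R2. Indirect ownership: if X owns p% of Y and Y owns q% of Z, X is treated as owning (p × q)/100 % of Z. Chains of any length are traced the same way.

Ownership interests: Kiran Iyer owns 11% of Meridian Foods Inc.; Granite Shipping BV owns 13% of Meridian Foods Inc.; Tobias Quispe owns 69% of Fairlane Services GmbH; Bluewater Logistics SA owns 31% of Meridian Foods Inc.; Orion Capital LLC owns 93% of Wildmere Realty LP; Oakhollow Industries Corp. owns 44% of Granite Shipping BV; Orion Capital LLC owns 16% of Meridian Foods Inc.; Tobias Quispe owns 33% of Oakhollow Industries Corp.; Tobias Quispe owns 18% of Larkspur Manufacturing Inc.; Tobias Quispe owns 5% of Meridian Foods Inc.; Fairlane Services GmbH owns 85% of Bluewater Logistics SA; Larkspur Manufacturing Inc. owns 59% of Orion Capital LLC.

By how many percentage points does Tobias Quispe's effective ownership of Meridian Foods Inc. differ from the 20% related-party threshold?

Chain via Oakhollow Industries Corp. → Granite Shipping BV (R2): 33% × 44% × 13% = 1.8876% of Meridian Foods Inc.
Chain via Fairlane Services GmbH → Bluewater Logistics SA (R2): 69% × 85% × 31% = 18.1815% of Meridian Foods Inc.
Chain via Larkspur Manufacturing Inc. → Orion Capital LLC (R2): 18% × 59% × 16% = 1.6992% of Meridian Foods Inc.
Direct interest in Meridian Foods Inc: 5%.
Aggregating (R1): 1.8876% + 18.1815% + 1.6992% + 5% = 26.7683%.
26.7683% exceeds the 20% threshold by 6.7683 percentage points.

6.7683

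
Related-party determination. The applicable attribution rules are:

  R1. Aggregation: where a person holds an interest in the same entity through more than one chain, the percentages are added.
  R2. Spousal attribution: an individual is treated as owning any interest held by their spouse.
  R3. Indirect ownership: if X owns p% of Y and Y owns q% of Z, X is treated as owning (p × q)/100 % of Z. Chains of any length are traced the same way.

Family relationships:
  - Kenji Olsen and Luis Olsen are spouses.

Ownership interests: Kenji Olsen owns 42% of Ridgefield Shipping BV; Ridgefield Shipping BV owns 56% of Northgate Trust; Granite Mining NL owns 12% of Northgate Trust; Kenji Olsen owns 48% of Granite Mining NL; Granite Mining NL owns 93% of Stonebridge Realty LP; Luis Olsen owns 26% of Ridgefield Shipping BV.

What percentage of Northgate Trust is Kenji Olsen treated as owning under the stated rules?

43.84%

By spousal attribution (R2), Kenji Olsen is treated as also owning Luis Olsen's interest in Ridgefield Shipping BV, giving 42% + 26% = 68%.
Chain via Ridgefield Shipping BV (R3): 68% × 56% = 38.08% of Northgate Trust.
Chain via Granite Mining NL (R3): 48% × 12% = 5.76% of Northgate Trust.
Aggregating (R1): 38.08% + 5.76% = 43.84%.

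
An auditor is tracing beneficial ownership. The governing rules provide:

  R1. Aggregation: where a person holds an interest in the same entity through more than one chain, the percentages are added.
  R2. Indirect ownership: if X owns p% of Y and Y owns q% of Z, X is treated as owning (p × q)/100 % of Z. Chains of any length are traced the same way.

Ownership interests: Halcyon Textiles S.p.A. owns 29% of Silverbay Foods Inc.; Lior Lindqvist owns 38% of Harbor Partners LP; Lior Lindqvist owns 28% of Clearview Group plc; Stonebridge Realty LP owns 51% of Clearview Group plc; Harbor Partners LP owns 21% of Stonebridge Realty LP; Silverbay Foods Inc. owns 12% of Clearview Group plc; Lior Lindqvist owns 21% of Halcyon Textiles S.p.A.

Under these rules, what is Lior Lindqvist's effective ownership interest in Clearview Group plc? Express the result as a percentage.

Chain via Harbor Partners LP → Stonebridge Realty LP (R2): 38% × 21% × 51% = 4.0698% of Clearview Group plc.
Chain via Halcyon Textiles S.p.A. → Silverbay Foods Inc. (R2): 21% × 29% × 12% = 0.7308% of Clearview Group plc.
Direct interest in Clearview Group plc: 28%.
Aggregating (R1): 4.0698% + 0.7308% + 28% = 32.8006%.

32.8006%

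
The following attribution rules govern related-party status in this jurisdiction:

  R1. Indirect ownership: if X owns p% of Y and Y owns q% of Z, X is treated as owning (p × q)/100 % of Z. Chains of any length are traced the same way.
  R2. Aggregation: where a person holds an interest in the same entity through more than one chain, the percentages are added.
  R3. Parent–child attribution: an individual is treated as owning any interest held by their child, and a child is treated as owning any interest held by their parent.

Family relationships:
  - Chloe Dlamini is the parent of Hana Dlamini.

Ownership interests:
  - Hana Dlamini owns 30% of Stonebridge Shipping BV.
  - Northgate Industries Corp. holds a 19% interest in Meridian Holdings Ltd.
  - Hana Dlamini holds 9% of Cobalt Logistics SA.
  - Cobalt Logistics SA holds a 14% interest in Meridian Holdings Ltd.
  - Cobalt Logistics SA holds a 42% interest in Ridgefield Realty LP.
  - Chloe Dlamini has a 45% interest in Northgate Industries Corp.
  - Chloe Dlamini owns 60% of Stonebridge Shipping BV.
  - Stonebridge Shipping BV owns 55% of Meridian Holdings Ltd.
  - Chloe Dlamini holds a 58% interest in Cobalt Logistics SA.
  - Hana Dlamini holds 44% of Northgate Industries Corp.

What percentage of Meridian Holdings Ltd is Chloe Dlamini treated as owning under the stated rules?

75.79%

By parent–child attribution (R3), Chloe Dlamini is treated as also owning Hana Dlamini's interest in Northgate Industries Corp, giving 45% + 44% = 89%.
By parent–child attribution (R3), Chloe Dlamini is treated as also owning Hana Dlamini's interest in Stonebridge Shipping BV, giving 60% + 30% = 90%.
By parent–child attribution (R3), Chloe Dlamini is treated as also owning Hana Dlamini's interest in Cobalt Logistics SA, giving 58% + 9% = 67%.
Chain via Northgate Industries Corp. (R1): 89% × 19% = 16.91% of Meridian Holdings Ltd.
Chain via Stonebridge Shipping BV (R1): 90% × 55% = 49.5% of Meridian Holdings Ltd.
Chain via Cobalt Logistics SA (R1): 67% × 14% = 9.38% of Meridian Holdings Ltd.
Aggregating (R2): 16.91% + 49.5% + 9.38% = 75.79%.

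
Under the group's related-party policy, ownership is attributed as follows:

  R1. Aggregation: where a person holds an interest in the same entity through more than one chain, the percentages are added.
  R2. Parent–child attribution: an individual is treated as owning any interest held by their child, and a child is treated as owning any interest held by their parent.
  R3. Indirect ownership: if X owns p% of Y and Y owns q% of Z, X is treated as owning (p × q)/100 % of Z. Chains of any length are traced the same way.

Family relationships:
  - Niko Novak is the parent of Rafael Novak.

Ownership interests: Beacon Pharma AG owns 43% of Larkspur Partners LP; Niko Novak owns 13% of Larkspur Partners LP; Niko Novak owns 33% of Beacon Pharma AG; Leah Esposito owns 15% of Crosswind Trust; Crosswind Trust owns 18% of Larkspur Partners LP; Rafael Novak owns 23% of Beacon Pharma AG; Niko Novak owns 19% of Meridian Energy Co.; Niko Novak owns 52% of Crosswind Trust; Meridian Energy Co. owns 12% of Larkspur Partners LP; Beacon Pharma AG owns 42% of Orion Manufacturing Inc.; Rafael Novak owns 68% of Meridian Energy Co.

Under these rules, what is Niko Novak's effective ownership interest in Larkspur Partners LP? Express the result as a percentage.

By parent–child attribution (R2), Niko Novak is treated as also owning Rafael Novak's interest in Meridian Energy Co, giving 19% + 68% = 87%.
By parent–child attribution (R2), Niko Novak is treated as also owning Rafael Novak's interest in Beacon Pharma AG, giving 33% + 23% = 56%.
Chain via Crosswind Trust (R3): 52% × 18% = 9.36% of Larkspur Partners LP.
Chain via Meridian Energy Co. (R3): 87% × 12% = 10.44% of Larkspur Partners LP.
Chain via Beacon Pharma AG (R3): 56% × 43% = 24.08% of Larkspur Partners LP.
Direct interest in Larkspur Partners LP: 13%.
Aggregating (R1): 9.36% + 10.44% + 24.08% + 13% = 56.88%.

56.88%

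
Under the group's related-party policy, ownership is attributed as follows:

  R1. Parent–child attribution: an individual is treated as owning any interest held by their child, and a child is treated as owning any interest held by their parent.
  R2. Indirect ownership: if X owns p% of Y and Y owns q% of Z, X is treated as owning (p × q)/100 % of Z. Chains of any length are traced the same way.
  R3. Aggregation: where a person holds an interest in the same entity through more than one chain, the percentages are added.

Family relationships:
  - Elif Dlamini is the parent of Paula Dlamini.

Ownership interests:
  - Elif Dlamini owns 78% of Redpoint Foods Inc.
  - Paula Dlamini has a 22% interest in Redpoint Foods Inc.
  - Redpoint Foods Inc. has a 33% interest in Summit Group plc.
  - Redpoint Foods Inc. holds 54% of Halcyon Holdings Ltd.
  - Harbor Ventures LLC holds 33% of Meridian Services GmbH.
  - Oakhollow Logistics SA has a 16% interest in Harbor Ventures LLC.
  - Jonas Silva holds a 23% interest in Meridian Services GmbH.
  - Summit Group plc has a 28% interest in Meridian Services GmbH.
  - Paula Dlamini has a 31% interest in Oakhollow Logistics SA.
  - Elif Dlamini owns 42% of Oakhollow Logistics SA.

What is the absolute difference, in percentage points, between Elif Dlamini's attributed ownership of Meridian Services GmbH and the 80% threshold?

66.9056

By parent–child attribution (R1), Elif Dlamini is treated as also owning Paula Dlamini's interest in Redpoint Foods Inc, giving 78% + 22% = 100%.
By parent–child attribution (R1), Elif Dlamini is treated as also owning Paula Dlamini's interest in Oakhollow Logistics SA, giving 42% + 31% = 73%.
Chain via Redpoint Foods Inc. → Summit Group plc (R2): 100% × 33% × 28% = 9.24% of Meridian Services GmbH.
Chain via Oakhollow Logistics SA → Harbor Ventures LLC (R2): 73% × 16% × 33% = 3.8544% of Meridian Services GmbH.
Aggregating (R3): 9.24% + 3.8544% = 13.0944%.
13.0944% falls short of the 80% threshold by 66.9056 percentage points.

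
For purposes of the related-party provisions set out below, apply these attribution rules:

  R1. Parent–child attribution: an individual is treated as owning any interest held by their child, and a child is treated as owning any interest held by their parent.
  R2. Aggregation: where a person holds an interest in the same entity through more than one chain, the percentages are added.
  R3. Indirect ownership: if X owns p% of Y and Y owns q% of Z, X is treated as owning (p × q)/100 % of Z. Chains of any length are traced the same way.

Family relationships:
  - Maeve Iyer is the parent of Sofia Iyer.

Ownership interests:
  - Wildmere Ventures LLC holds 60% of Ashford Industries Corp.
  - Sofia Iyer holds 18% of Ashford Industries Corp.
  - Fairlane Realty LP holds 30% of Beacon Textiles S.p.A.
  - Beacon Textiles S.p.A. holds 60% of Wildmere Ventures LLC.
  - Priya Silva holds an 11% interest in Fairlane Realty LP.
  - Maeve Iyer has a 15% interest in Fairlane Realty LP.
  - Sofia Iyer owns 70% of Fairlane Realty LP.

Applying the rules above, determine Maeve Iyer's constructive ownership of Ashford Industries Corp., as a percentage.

27.18%

By parent–child attribution (R1), Maeve Iyer is treated as also owning Sofia Iyer's interest in Fairlane Realty LP, giving 15% + 70% = 85%.
By parent–child attribution (R1), Maeve Iyer is treated as owning Sofia Iyer's 18% interest in Ashford Industries Corp.
Chain via Fairlane Realty LP → Beacon Textiles S.p.A. → Wildmere Ventures LLC (R3): 85% × 30% × 60% × 60% = 9.18% of Ashford Industries Corp.
Direct interest in Ashford Industries Corp: 18%.
Aggregating (R2): 9.18% + 18% = 27.18%.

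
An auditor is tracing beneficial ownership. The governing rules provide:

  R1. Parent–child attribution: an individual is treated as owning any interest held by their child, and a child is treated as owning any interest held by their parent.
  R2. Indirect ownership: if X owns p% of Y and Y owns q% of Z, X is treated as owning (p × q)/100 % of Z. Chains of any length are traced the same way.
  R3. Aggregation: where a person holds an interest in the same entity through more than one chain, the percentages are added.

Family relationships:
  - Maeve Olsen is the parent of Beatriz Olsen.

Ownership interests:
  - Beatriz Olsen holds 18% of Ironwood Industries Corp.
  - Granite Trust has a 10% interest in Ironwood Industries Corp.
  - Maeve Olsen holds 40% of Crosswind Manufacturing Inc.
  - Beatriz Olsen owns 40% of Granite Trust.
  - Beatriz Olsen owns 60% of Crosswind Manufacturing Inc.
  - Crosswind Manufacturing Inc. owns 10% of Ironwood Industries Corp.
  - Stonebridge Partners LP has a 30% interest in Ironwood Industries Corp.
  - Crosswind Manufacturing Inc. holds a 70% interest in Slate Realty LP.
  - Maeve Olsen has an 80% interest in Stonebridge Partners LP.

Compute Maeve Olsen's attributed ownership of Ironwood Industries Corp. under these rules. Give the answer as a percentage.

56%

By parent–child attribution (R1), Maeve Olsen is treated as also owning Beatriz Olsen's interest in Crosswind Manufacturing Inc, giving 40% + 60% = 100%.
By parent–child attribution (R1), Maeve Olsen is treated as owning Beatriz Olsen's 40% interest in Granite Trust.
By parent–child attribution (R1), Maeve Olsen is treated as owning Beatriz Olsen's 18% interest in Ironwood Industries Corp.
Chain via Stonebridge Partners LP (R2): 80% × 30% = 24% of Ironwood Industries Corp.
Chain via Crosswind Manufacturing Inc. (R2): 100% × 10% = 10% of Ironwood Industries Corp.
Chain via Granite Trust (R2): 40% × 10% = 4% of Ironwood Industries Corp.
Direct interest in Ironwood Industries Corp: 18%.
Aggregating (R3): 24% + 10% + 4% + 18% = 56%.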